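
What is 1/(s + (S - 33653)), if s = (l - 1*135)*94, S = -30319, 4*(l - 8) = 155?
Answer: -2/144535 ≈ -1.3837e-5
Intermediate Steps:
l = 187/4 (l = 8 + (1/4)*155 = 8 + 155/4 = 187/4 ≈ 46.750)
s = -16591/2 (s = (187/4 - 1*135)*94 = (187/4 - 135)*94 = -353/4*94 = -16591/2 ≈ -8295.5)
1/(s + (S - 33653)) = 1/(-16591/2 + (-30319 - 33653)) = 1/(-16591/2 - 63972) = 1/(-144535/2) = -2/144535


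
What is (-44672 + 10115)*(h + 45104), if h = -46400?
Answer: 44785872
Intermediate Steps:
(-44672 + 10115)*(h + 45104) = (-44672 + 10115)*(-46400 + 45104) = -34557*(-1296) = 44785872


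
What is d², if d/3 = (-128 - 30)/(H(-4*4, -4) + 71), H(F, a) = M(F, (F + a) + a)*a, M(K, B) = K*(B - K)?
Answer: 24964/21609 ≈ 1.1553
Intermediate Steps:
H(F, a) = 2*F*a² (H(F, a) = (F*(((F + a) + a) - F))*a = (F*((F + 2*a) - F))*a = (F*(2*a))*a = (2*F*a)*a = 2*F*a²)
d = 158/147 (d = 3*((-128 - 30)/(2*(-4*4)*(-4)² + 71)) = 3*(-158/(2*(-16)*16 + 71)) = 3*(-158/(-512 + 71)) = 3*(-158/(-441)) = 3*(-158*(-1/441)) = 3*(158/441) = 158/147 ≈ 1.0748)
d² = (158/147)² = 24964/21609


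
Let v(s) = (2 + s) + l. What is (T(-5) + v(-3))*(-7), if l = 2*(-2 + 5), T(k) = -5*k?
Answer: -210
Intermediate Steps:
l = 6 (l = 2*3 = 6)
v(s) = 8 + s (v(s) = (2 + s) + 6 = 8 + s)
(T(-5) + v(-3))*(-7) = (-5*(-5) + (8 - 3))*(-7) = (25 + 5)*(-7) = 30*(-7) = -210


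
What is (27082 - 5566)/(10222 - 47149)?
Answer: -652/1119 ≈ -0.58266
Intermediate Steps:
(27082 - 5566)/(10222 - 47149) = 21516/(-36927) = 21516*(-1/36927) = -652/1119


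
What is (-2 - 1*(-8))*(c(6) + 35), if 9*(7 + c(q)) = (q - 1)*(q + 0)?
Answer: 188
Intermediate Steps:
c(q) = -7 + q*(-1 + q)/9 (c(q) = -7 + ((q - 1)*(q + 0))/9 = -7 + ((-1 + q)*q)/9 = -7 + (q*(-1 + q))/9 = -7 + q*(-1 + q)/9)
(-2 - 1*(-8))*(c(6) + 35) = (-2 - 1*(-8))*((-7 - ⅑*6 + (⅑)*6²) + 35) = (-2 + 8)*((-7 - ⅔ + (⅑)*36) + 35) = 6*((-7 - ⅔ + 4) + 35) = 6*(-11/3 + 35) = 6*(94/3) = 188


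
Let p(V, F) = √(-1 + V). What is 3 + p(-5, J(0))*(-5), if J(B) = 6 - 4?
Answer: 3 - 5*I*√6 ≈ 3.0 - 12.247*I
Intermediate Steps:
J(B) = 2
3 + p(-5, J(0))*(-5) = 3 + √(-1 - 5)*(-5) = 3 + √(-6)*(-5) = 3 + (I*√6)*(-5) = 3 - 5*I*√6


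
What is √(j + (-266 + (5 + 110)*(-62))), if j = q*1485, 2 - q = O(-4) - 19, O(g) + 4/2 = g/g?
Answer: √25274 ≈ 158.98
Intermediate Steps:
O(g) = -1 (O(g) = -2 + g/g = -2 + 1 = -1)
q = 22 (q = 2 - (-1 - 19) = 2 - 1*(-20) = 2 + 20 = 22)
j = 32670 (j = 22*1485 = 32670)
√(j + (-266 + (5 + 110)*(-62))) = √(32670 + (-266 + (5 + 110)*(-62))) = √(32670 + (-266 + 115*(-62))) = √(32670 + (-266 - 7130)) = √(32670 - 7396) = √25274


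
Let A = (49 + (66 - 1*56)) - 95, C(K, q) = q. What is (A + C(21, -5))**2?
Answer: 1681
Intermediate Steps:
A = -36 (A = (49 + (66 - 56)) - 95 = (49 + 10) - 95 = 59 - 95 = -36)
(A + C(21, -5))**2 = (-36 - 5)**2 = (-41)**2 = 1681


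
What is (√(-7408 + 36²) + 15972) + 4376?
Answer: 20348 + 4*I*√382 ≈ 20348.0 + 78.179*I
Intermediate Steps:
(√(-7408 + 36²) + 15972) + 4376 = (√(-7408 + 1296) + 15972) + 4376 = (√(-6112) + 15972) + 4376 = (4*I*√382 + 15972) + 4376 = (15972 + 4*I*√382) + 4376 = 20348 + 4*I*√382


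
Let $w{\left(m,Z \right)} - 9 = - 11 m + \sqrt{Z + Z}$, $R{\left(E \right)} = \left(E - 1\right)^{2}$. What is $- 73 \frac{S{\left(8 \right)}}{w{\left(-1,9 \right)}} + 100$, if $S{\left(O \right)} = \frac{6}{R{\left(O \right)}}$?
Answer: $\frac{931520}{9359} + \frac{657 \sqrt{2}}{9359} \approx 99.631$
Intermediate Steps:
$R{\left(E \right)} = \left(-1 + E\right)^{2}$
$w{\left(m,Z \right)} = 9 - 11 m + \sqrt{2} \sqrt{Z}$ ($w{\left(m,Z \right)} = 9 - \left(- \sqrt{Z + Z} + 11 m\right) = 9 - \left(- \sqrt{2} \sqrt{Z} + 11 m\right) = 9 + \left(- 11 m + \sqrt{2} \sqrt{Z}\right) = 9 - 11 m + \sqrt{2} \sqrt{Z}$)
$S{\left(O \right)} = \frac{6}{\left(-1 + O\right)^{2}}$
$- 73 \frac{S{\left(8 \right)}}{w{\left(-1,9 \right)}} + 100 = - 73 \frac{6 \frac{1}{\left(-1 + 8\right)^{2}}}{9 - -11 + \sqrt{2} \sqrt{9}} + 100 = - 73 \frac{6 \cdot \frac{1}{49}}{9 + 11 + \sqrt{2} \cdot 3} + 100 = - 73 \frac{6 \cdot \frac{1}{49}}{9 + 11 + 3 \sqrt{2}} + 100 = - 73 \frac{6}{49 \left(20 + 3 \sqrt{2}\right)} + 100 = - \frac{438}{49 \left(20 + 3 \sqrt{2}\right)} + 100 = 100 - \frac{438}{49 \left(20 + 3 \sqrt{2}\right)}$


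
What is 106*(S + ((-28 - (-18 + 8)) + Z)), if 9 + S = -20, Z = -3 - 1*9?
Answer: -6254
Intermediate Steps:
Z = -12 (Z = -3 - 9 = -12)
S = -29 (S = -9 - 20 = -29)
106*(S + ((-28 - (-18 + 8)) + Z)) = 106*(-29 + ((-28 - (-18 + 8)) - 12)) = 106*(-29 + ((-28 - 1*(-10)) - 12)) = 106*(-29 + ((-28 + 10) - 12)) = 106*(-29 + (-18 - 12)) = 106*(-29 - 30) = 106*(-59) = -6254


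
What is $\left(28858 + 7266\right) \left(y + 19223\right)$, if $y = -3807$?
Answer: $556887584$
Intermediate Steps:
$\left(28858 + 7266\right) \left(y + 19223\right) = \left(28858 + 7266\right) \left(-3807 + 19223\right) = 36124 \cdot 15416 = 556887584$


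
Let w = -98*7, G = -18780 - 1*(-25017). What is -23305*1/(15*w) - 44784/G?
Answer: -333835/67914 ≈ -4.9156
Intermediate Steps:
G = 6237 (G = -18780 + 25017 = 6237)
w = -686
-23305*1/(15*w) - 44784/G = -23305/(15*(-686)) - 44784/6237 = -23305/(-10290) - 44784*1/6237 = -23305*(-1/10290) - 4976/693 = 4661/2058 - 4976/693 = -333835/67914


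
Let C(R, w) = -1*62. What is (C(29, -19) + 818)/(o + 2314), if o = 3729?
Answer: 756/6043 ≈ 0.12510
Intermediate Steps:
C(R, w) = -62
(C(29, -19) + 818)/(o + 2314) = (-62 + 818)/(3729 + 2314) = 756/6043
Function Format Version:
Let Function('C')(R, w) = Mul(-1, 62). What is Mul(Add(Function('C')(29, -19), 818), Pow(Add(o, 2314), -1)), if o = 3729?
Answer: Rational(756, 6043) ≈ 0.12510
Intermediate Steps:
Function('C')(R, w) = -62
Mul(Add(Function('C')(29, -19), 818), Pow(Add(o, 2314), -1)) = Mul(Add(-62, 818), Pow(Add(3729, 2314), -1)) = Mul(756, Pow(6043, -1)) = Mul(756, Rational(1, 6043)) = Rational(756, 6043)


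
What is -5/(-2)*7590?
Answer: 18975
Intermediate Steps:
-5/(-2)*7590 = -5*(-½)*7590 = (5/2)*7590 = 18975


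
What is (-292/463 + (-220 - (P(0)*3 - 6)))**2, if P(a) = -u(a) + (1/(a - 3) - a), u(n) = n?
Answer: 9783385921/214369 ≈ 45638.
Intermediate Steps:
P(a) = 1/(-3 + a) - 2*a (P(a) = -a + (1/(a - 3) - a) = -a + (1/(-3 + a) - a) = 1/(-3 + a) - 2*a)
(-292/463 + (-220 - (P(0)*3 - 6)))**2 = (-292/463 + (-220 - (((1 - 2*0**2 + 6*0)/(-3 + 0))*3 - 6)))**2 = (-292*1/463 + (-220 - (((1 - 2*0 + 0)/(-3))*3 - 6)))**2 = (-292/463 + (-220 - (-(1 + 0 + 0)/3*3 - 6)))**2 = (-292/463 + (-220 - (-1/3*1*3 - 6)))**2 = (-292/463 + (-220 - (-1/3*3 - 6)))**2 = (-292/463 + (-220 - (-1 - 6)))**2 = (-292/463 + (-220 - 1*(-7)))**2 = (-292/463 + (-220 + 7))**2 = (-292/463 - 213)**2 = (-98911/463)**2 = 9783385921/214369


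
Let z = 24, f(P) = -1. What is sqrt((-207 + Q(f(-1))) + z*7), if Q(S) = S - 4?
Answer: 2*I*sqrt(11) ≈ 6.6332*I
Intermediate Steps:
Q(S) = -4 + S
sqrt((-207 + Q(f(-1))) + z*7) = sqrt((-207 + (-4 - 1)) + 24*7) = sqrt((-207 - 5) + 168) = sqrt(-212 + 168) = sqrt(-44) = 2*I*sqrt(11)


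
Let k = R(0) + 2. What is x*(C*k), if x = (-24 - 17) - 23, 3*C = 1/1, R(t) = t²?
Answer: -128/3 ≈ -42.667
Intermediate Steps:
k = 2 (k = 0² + 2 = 0 + 2 = 2)
C = ⅓ (C = (⅓)/1 = (⅓)*1 = ⅓ ≈ 0.33333)
x = -64 (x = -41 - 23 = -64)
x*(C*k) = -64*2/3 = -64*⅔ = -128/3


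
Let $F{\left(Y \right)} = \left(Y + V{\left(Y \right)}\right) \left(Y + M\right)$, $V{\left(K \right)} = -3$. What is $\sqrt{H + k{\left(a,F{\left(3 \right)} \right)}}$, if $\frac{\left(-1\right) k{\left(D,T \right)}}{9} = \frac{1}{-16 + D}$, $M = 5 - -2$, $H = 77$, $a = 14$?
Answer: $\frac{\sqrt{326}}{2} \approx 9.0277$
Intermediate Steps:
$M = 7$ ($M = 5 + 2 = 7$)
$F{\left(Y \right)} = \left(-3 + Y\right) \left(7 + Y\right)$ ($F{\left(Y \right)} = \left(Y - 3\right) \left(Y + 7\right) = \left(-3 + Y\right) \left(7 + Y\right)$)
$k{\left(D,T \right)} = - \frac{9}{-16 + D}$
$\sqrt{H + k{\left(a,F{\left(3 \right)} \right)}} = \sqrt{77 - \frac{9}{-16 + 14}} = \sqrt{77 - \frac{9}{-2}} = \sqrt{77 - - \frac{9}{2}} = \sqrt{77 + \frac{9}{2}} = \sqrt{\frac{163}{2}} = \frac{\sqrt{326}}{2}$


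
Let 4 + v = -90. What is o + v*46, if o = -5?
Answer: -4329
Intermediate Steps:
v = -94 (v = -4 - 90 = -94)
o + v*46 = -5 - 94*46 = -5 - 4324 = -4329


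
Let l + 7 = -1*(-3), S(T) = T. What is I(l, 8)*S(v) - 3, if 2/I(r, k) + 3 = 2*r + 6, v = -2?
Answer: -11/5 ≈ -2.2000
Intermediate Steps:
l = -4 (l = -7 - 1*(-3) = -7 + 3 = -4)
I(r, k) = 2/(3 + 2*r) (I(r, k) = 2/(-3 + (2*r + 6)) = 2/(-3 + (6 + 2*r)) = 2/(3 + 2*r))
I(l, 8)*S(v) - 3 = (2/(3 + 2*(-4)))*(-2) - 3 = (2/(3 - 8))*(-2) - 3 = (2/(-5))*(-2) - 3 = (2*(-1/5))*(-2) - 3 = -2/5*(-2) - 3 = 4/5 - 3 = -11/5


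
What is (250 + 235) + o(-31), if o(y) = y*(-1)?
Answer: 516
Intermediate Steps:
o(y) = -y
(250 + 235) + o(-31) = (250 + 235) - 1*(-31) = 485 + 31 = 516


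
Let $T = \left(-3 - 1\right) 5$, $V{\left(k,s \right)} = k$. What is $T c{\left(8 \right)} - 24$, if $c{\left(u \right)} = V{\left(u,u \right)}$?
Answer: $-184$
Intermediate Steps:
$c{\left(u \right)} = u$
$T = -20$ ($T = \left(-4\right) 5 = -20$)
$T c{\left(8 \right)} - 24 = \left(-20\right) 8 - 24 = -160 - 24 = -184$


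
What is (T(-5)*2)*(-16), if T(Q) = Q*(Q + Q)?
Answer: -1600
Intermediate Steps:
T(Q) = 2*Q² (T(Q) = Q*(2*Q) = 2*Q²)
(T(-5)*2)*(-16) = ((2*(-5)²)*2)*(-16) = ((2*25)*2)*(-16) = (50*2)*(-16) = 100*(-16) = -1600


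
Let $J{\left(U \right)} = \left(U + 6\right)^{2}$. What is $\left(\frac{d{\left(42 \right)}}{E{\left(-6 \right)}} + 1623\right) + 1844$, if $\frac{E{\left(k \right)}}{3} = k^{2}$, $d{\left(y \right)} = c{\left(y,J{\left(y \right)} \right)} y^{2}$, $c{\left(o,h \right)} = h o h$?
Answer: $3641576843$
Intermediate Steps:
$J{\left(U \right)} = \left(6 + U\right)^{2}$
$c{\left(o,h \right)} = o h^{2}$
$d{\left(y \right)} = y^{3} \left(6 + y\right)^{4}$ ($d{\left(y \right)} = y \left(\left(6 + y\right)^{2}\right)^{2} y^{2} = y \left(6 + y\right)^{4} y^{2} = y^{3} \left(6 + y\right)^{4}$)
$E{\left(k \right)} = 3 k^{2}$
$\left(\frac{d{\left(42 \right)}}{E{\left(-6 \right)}} + 1623\right) + 1844 = \left(\frac{42^{3} \left(6 + 42\right)^{4}}{3 \left(-6\right)^{2}} + 1623\right) + 1844 = \left(\frac{74088 \cdot 48^{4}}{3 \cdot 36} + 1623\right) + 1844 = \left(\frac{74088 \cdot 5308416}{108} + 1623\right) + 1844 = \left(393289924608 \cdot \frac{1}{108} + 1623\right) + 1844 = \left(3641573376 + 1623\right) + 1844 = 3641574999 + 1844 = 3641576843$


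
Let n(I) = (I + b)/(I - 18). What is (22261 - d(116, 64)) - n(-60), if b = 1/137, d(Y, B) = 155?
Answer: 236216497/10686 ≈ 22105.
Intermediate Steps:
b = 1/137 ≈ 0.0072993
n(I) = (1/137 + I)/(-18 + I) (n(I) = (I + 1/137)/(I - 18) = (1/137 + I)/(-18 + I))
(22261 - d(116, 64)) - n(-60) = (22261 - 1*155) - (1/137 - 60)/(-18 - 60) = (22261 - 155) - (-8219)/((-78)*137) = 22106 - (-1)*(-8219)/(78*137) = 22106 - 1*8219/10686 = 22106 - 8219/10686 = 236216497/10686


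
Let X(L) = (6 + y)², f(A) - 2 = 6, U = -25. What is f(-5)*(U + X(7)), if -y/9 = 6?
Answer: 18232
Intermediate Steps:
y = -54 (y = -9*6 = -54)
f(A) = 8 (f(A) = 2 + 6 = 8)
X(L) = 2304 (X(L) = (6 - 54)² = (-48)² = 2304)
f(-5)*(U + X(7)) = 8*(-25 + 2304) = 8*2279 = 18232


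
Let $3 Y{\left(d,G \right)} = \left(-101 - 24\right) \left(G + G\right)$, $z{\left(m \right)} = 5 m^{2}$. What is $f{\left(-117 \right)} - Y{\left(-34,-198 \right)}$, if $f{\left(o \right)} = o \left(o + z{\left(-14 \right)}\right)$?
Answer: $-117471$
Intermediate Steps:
$Y{\left(d,G \right)} = - \frac{250 G}{3}$ ($Y{\left(d,G \right)} = \frac{\left(-101 - 24\right) \left(G + G\right)}{3} = \frac{\left(-125\right) 2 G}{3} = \frac{\left(-250\right) G}{3} = - \frac{250 G}{3}$)
$f{\left(o \right)} = o \left(980 + o\right)$ ($f{\left(o \right)} = o \left(o + 5 \left(-14\right)^{2}\right) = o \left(o + 5 \cdot 196\right) = o \left(o + 980\right) = o \left(980 + o\right)$)
$f{\left(-117 \right)} - Y{\left(-34,-198 \right)} = - 117 \left(980 - 117\right) - \left(- \frac{250}{3}\right) \left(-198\right) = \left(-117\right) 863 - 16500 = -100971 - 16500 = -117471$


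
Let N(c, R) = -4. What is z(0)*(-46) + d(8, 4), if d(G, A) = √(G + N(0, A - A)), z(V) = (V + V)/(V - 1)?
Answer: 2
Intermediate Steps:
z(V) = 2*V/(-1 + V) (z(V) = (2*V)/(-1 + V) = 2*V/(-1 + V))
d(G, A) = √(-4 + G) (d(G, A) = √(G - 4) = √(-4 + G))
z(0)*(-46) + d(8, 4) = (2*0/(-1 + 0))*(-46) + √(-4 + 8) = (2*0/(-1))*(-46) + √4 = (2*0*(-1))*(-46) + 2 = 0*(-46) + 2 = 0 + 2 = 2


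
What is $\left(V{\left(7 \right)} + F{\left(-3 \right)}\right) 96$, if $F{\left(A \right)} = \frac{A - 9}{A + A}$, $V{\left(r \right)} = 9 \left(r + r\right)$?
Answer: $12288$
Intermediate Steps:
$V{\left(r \right)} = 18 r$ ($V{\left(r \right)} = 9 \cdot 2 r = 18 r$)
$F{\left(A \right)} = \frac{-9 + A}{2 A}$
$\left(V{\left(7 \right)} + F{\left(-3 \right)}\right) 96 = \left(18 \cdot 7 + \frac{-9 - 3}{2 \left(-3\right)}\right) 96 = \left(126 + \frac{1}{2} \left(- \frac{1}{3}\right) \left(-12\right)\right) 96 = \left(126 + 2\right) 96 = 128 \cdot 96 = 12288$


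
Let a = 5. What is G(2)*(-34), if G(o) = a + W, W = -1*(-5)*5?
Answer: -1020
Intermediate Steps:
W = 25 (W = 5*5 = 25)
G(o) = 30 (G(o) = 5 + 25 = 30)
G(2)*(-34) = 30*(-34) = -1020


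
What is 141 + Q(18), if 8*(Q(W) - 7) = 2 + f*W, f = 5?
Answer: 319/2 ≈ 159.50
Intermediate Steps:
Q(W) = 29/4 + 5*W/8 (Q(W) = 7 + (2 + 5*W)/8 = 7 + (¼ + 5*W/8) = 29/4 + 5*W/8)
141 + Q(18) = 141 + (29/4 + (5/8)*18) = 141 + (29/4 + 45/4) = 141 + 37/2 = 319/2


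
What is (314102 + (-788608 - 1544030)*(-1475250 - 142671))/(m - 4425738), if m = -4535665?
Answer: -3774024319700/8961403 ≈ -4.2114e+5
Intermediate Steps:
(314102 + (-788608 - 1544030)*(-1475250 - 142671))/(m - 4425738) = (314102 + (-788608 - 1544030)*(-1475250 - 142671))/(-4535665 - 4425738) = (314102 - 2332638*(-1617921))/(-8961403) = (314102 + 3774024005598)*(-1/8961403) = 3774024319700*(-1/8961403) = -3774024319700/8961403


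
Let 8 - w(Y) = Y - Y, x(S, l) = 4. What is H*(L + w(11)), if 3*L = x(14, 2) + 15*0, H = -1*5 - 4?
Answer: -84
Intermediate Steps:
w(Y) = 8 (w(Y) = 8 - (Y - Y) = 8 - 1*0 = 8 + 0 = 8)
H = -9 (H = -5 - 4 = -9)
L = 4/3 (L = (4 + 15*0)/3 = (4 + 0)/3 = (1/3)*4 = 4/3 ≈ 1.3333)
H*(L + w(11)) = -9*(4/3 + 8) = -9*28/3 = -84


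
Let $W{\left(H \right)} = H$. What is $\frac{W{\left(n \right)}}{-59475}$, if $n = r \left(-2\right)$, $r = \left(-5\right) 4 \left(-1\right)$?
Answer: $\frac{8}{11895} \approx 0.00067255$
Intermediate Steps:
$r = 20$ ($r = \left(-20\right) \left(-1\right) = 20$)
$n = -40$ ($n = 20 \left(-2\right) = -40$)
$\frac{W{\left(n \right)}}{-59475} = - \frac{40}{-59475} = \left(-40\right) \left(- \frac{1}{59475}\right) = \frac{8}{11895}$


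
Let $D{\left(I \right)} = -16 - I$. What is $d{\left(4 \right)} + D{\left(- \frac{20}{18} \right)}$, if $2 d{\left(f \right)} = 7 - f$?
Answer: $- \frac{241}{18} \approx -13.389$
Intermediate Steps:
$d{\left(f \right)} = \frac{7}{2} - \frac{f}{2}$ ($d{\left(f \right)} = \frac{7 - f}{2} = \frac{7}{2} - \frac{f}{2}$)
$d{\left(4 \right)} + D{\left(- \frac{20}{18} \right)} = \left(\frac{7}{2} - 2\right) - \left(16 - \frac{20}{18}\right) = \left(\frac{7}{2} - 2\right) - \left(16 - \frac{10}{9}\right) = \frac{3}{2} - \frac{134}{9} = - \frac{241}{18}$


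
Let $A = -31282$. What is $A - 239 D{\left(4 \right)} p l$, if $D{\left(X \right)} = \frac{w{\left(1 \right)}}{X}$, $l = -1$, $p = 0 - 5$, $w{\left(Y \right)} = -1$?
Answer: $- \frac{123933}{4} \approx -30983.0$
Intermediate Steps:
$p = -5$
$D{\left(X \right)} = - \frac{1}{X}$
$A - 239 D{\left(4 \right)} p l = -31282 - 239 - \frac{1}{4} \left(-5\right) \left(-1\right) = -31282 - 239 \left(-1\right) \frac{1}{4} \left(-5\right) \left(-1\right) = -31282 - 239 \left(- \frac{1}{4}\right) \left(-5\right) \left(-1\right) = -31282 - 239 \cdot \frac{5}{4} \left(-1\right) = -31282 - 239 \left(- \frac{5}{4}\right) = -31282 - - \frac{1195}{4} = -31282 + \frac{1195}{4} = - \frac{123933}{4}$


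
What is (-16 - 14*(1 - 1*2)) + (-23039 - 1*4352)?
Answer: -27393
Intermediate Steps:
(-16 - 14*(1 - 1*2)) + (-23039 - 1*4352) = (-16 - 14*(1 - 2)) + (-23039 - 4352) = (-16 - 14*(-1)) - 27391 = (-16 + 14) - 27391 = -2 - 27391 = -27393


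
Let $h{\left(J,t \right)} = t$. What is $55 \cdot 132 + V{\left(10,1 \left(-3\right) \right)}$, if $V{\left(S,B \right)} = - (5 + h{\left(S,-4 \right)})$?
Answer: $7259$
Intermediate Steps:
$V{\left(S,B \right)} = -1$ ($V{\left(S,B \right)} = - (5 - 4) = \left(-1\right) 1 = -1$)
$55 \cdot 132 + V{\left(10,1 \left(-3\right) \right)} = 55 \cdot 132 - 1 = 7260 - 1 = 7259$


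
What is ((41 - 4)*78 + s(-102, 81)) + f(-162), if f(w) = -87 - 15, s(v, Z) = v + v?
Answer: 2580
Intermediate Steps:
s(v, Z) = 2*v
f(w) = -102
((41 - 4)*78 + s(-102, 81)) + f(-162) = ((41 - 4)*78 + 2*(-102)) - 102 = (37*78 - 204) - 102 = (2886 - 204) - 102 = 2682 - 102 = 2580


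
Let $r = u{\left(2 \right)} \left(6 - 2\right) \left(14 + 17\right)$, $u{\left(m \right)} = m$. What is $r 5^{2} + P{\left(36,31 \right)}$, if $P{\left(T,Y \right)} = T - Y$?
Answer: $6205$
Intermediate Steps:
$r = 248$ ($r = 2 \left(6 - 2\right) \left(14 + 17\right) = 2 \cdot 4 \cdot 31 = 8 \cdot 31 = 248$)
$r 5^{2} + P{\left(36,31 \right)} = 248 \cdot 5^{2} + \left(36 - 31\right) = 248 \cdot 25 + \left(36 - 31\right) = 6200 + 5 = 6205$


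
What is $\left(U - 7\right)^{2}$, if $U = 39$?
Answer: $1024$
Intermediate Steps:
$\left(U - 7\right)^{2} = \left(39 - 7\right)^{2} = 32^{2} = 1024$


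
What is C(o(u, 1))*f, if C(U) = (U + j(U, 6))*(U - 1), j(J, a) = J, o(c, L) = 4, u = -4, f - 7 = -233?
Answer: -5424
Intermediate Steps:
f = -226 (f = 7 - 233 = -226)
C(U) = 2*U*(-1 + U) (C(U) = (U + U)*(U - 1) = (2*U)*(-1 + U) = 2*U*(-1 + U))
C(o(u, 1))*f = (2*4*(-1 + 4))*(-226) = (2*4*3)*(-226) = 24*(-226) = -5424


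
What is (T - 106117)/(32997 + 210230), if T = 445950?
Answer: 339833/243227 ≈ 1.3972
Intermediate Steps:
(T - 106117)/(32997 + 210230) = (445950 - 106117)/(32997 + 210230) = 339833/243227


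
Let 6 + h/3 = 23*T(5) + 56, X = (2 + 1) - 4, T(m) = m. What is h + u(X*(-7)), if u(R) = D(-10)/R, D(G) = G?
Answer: 3455/7 ≈ 493.57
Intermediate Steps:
X = -1 (X = 3 - 4 = -1)
h = 495 (h = -18 + 3*(23*5 + 56) = -18 + 3*(115 + 56) = -18 + 3*171 = -18 + 513 = 495)
u(R) = -10/R
h + u(X*(-7)) = 495 - 10/((-1*(-7))) = 495 - 10/7 = 3455/7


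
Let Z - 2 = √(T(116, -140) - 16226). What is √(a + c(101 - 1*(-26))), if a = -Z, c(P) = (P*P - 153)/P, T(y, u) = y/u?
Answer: √(2445950150 - 564515*I*√19877865)/4445 ≈ 12.276 - 5.1881*I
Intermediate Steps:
Z = 2 + I*√19877865/35 (Z = 2 + √(116/(-140) - 16226) = 2 + √(116*(-1/140) - 16226) = 2 + √(-29/35 - 16226) = 2 + √(-567939/35) = 2 + I*√19877865/35 ≈ 2.0 + 127.38*I)
c(P) = (-153 + P²)/P (c(P) = (P² - 153)/P = (-153 + P²)/P)
a = -2 - I*√19877865/35 (a = -(2 + I*√19877865/35) = -2 - I*√19877865/35 ≈ -2.0 - 127.38*I)
√(a + c(101 - 1*(-26))) = √((-2 - I*√19877865/35) + ((101 - 1*(-26)) - 153/(101 - 1*(-26)))) = √((-2 - I*√19877865/35) + ((101 + 26) - 153/(101 + 26))) = √((-2 - I*√19877865/35) + (127 - 153/127)) = √((-2 - I*√19877865/35) + 15976/127) = √(15722/127 - I*√19877865/35)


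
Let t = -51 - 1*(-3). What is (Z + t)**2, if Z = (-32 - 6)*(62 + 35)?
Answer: 13942756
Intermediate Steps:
Z = -3686 (Z = -38*97 = -3686)
t = -48 (t = -51 + 3 = -48)
(Z + t)**2 = (-3686 - 48)**2 = (-3734)**2 = 13942756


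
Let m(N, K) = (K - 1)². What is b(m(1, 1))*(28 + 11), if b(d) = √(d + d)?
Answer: 0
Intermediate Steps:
m(N, K) = (-1 + K)²
b(d) = √2*√d (b(d) = √(2*d) = √2*√d)
b(m(1, 1))*(28 + 11) = (√2*√((-1 + 1)²))*(28 + 11) = (√2*√(0²))*39 = (√2*√0)*39 = (√2*0)*39 = 0*39 = 0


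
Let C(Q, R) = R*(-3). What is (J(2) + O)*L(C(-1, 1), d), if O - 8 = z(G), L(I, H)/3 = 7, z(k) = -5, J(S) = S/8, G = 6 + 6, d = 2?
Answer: 273/4 ≈ 68.250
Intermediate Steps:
C(Q, R) = -3*R
G = 12
J(S) = S/8 (J(S) = S*(1/8) = S/8)
L(I, H) = 21 (L(I, H) = 3*7 = 21)
O = 3 (O = 8 - 5 = 3)
(J(2) + O)*L(C(-1, 1), d) = ((1/8)*2 + 3)*21 = (1/4 + 3)*21 = (13/4)*21 = 273/4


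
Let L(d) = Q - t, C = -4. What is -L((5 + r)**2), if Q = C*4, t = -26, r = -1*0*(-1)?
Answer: -10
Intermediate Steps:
r = 0 (r = 0*(-1) = 0)
Q = -16 (Q = -4*4 = -16)
L(d) = 10 (L(d) = -16 - 1*(-26) = -16 + 26 = 10)
-L((5 + r)**2) = -1*10 = -10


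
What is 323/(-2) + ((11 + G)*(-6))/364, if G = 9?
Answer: -29453/182 ≈ -161.83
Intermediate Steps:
323/(-2) + ((11 + G)*(-6))/364 = 323/(-2) + ((11 + 9)*(-6))/364 = 323*(-½) + (20*(-6))*(1/364) = -323/2 - 120*1/364 = -323/2 - 30/91 = -29453/182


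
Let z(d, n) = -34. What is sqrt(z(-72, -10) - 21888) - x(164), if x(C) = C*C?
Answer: -26896 + I*sqrt(21922) ≈ -26896.0 + 148.06*I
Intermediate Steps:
x(C) = C**2
sqrt(z(-72, -10) - 21888) - x(164) = sqrt(-34 - 21888) - 1*164**2 = sqrt(-21922) - 1*26896 = I*sqrt(21922) - 26896 = -26896 + I*sqrt(21922)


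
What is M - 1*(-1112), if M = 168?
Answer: 1280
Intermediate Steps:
M - 1*(-1112) = 168 - 1*(-1112) = 168 + 1112 = 1280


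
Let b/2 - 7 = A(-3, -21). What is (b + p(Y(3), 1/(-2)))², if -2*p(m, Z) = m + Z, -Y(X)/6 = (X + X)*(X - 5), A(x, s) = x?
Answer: 12321/16 ≈ 770.06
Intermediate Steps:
b = 8 (b = 14 + 2*(-3) = 14 - 6 = 8)
Y(X) = -12*X*(-5 + X) (Y(X) = -6*(X + X)*(X - 5) = -6*2*X*(-5 + X) = -12*X*(-5 + X))
p(m, Z) = -Z/2 - m/2 (p(m, Z) = -(m + Z)/2 = -(Z + m)/2 = -Z/2 - m/2)
(b + p(Y(3), 1/(-2)))² = (8 + (-½/(-2) - 6*3*(5 - 1*3)))² = (8 + (-½*(-½) - 6*3*(5 - 3)))² = (8 + (¼ - 6*3*2))² = (8 + (¼ - ½*72))² = (8 + (¼ - 36))² = (8 - 143/4)² = (-111/4)² = 12321/16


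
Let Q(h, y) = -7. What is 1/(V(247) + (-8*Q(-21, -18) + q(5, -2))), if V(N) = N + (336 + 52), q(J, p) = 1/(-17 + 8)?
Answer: 9/6218 ≈ 0.0014474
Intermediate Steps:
q(J, p) = -1/9 (q(J, p) = 1/(-9) = -1/9)
V(N) = 388 + N (V(N) = N + 388 = 388 + N)
1/(V(247) + (-8*Q(-21, -18) + q(5, -2))) = 1/((388 + 247) + (-8*(-7) - 1/9)) = 1/(635 + (56 - 1/9)) = 1/(635 + 503/9) = 1/(6218/9) = 9/6218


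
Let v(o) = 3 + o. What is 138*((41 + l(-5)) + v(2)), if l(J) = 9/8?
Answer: 26013/4 ≈ 6503.3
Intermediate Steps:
l(J) = 9/8 (l(J) = 9*(⅛) = 9/8)
138*((41 + l(-5)) + v(2)) = 138*((41 + 9/8) + (3 + 2)) = 138*(337/8 + 5) = 138*(377/8) = 26013/4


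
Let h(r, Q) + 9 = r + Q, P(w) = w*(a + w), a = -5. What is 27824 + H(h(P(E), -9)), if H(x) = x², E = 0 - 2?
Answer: 27840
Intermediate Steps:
E = -2
P(w) = w*(-5 + w)
h(r, Q) = -9 + Q + r (h(r, Q) = -9 + (r + Q) = -9 + (Q + r) = -9 + Q + r)
27824 + H(h(P(E), -9)) = 27824 + (-9 - 9 - 2*(-5 - 2))² = 27824 + (-9 - 9 - 2*(-7))² = 27824 + (-9 - 9 + 14)² = 27824 + (-4)² = 27824 + 16 = 27840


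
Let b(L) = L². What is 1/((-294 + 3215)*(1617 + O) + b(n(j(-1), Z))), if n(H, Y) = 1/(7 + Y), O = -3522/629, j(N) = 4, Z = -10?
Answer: 5661/26645768648 ≈ 2.1245e-7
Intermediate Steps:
O = -3522/629 (O = -3522*1/629 = -3522/629 ≈ -5.5994)
1/((-294 + 3215)*(1617 + O) + b(n(j(-1), Z))) = 1/((-294 + 3215)*(1617 - 3522/629) + (1/(7 - 10))²) = 1/(2921*(1013571/629) + (1/(-3))²) = 1/(2960640891/629 + (-⅓)²) = 1/(2960640891/629 + ⅑) = 1/(26645768648/5661) = 5661/26645768648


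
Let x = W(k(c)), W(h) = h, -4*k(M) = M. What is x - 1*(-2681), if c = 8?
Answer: 2679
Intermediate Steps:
k(M) = -M/4
x = -2 (x = -1/4*8 = -2)
x - 1*(-2681) = -2 - 1*(-2681) = -2 + 2681 = 2679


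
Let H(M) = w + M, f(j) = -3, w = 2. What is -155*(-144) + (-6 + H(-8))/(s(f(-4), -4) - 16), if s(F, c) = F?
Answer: 424092/19 ≈ 22321.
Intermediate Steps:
H(M) = 2 + M
-155*(-144) + (-6 + H(-8))/(s(f(-4), -4) - 16) = -155*(-144) + (-6 + (2 - 8))/(-3 - 16) = 22320 + (-6 - 6)/(-19) = 22320 - 12*(-1/19) = 22320 + 12/19 = 424092/19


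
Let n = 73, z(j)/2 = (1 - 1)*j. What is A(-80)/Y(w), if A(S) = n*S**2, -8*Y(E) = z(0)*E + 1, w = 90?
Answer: -3737600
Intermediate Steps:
z(j) = 0 (z(j) = 2*((1 - 1)*j) = 2*(0*j) = 2*0 = 0)
Y(E) = -1/8 (Y(E) = -(0*E + 1)/8 = -(0 + 1)/8 = -1/8*1 = -1/8)
A(S) = 73*S**2
A(-80)/Y(w) = (73*(-80)**2)/(-1/8) = (73*6400)*(-8) = 467200*(-8) = -3737600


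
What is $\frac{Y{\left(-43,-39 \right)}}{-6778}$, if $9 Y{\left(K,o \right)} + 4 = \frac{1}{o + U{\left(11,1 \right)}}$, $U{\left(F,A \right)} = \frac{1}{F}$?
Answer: $\frac{1723}{26108856} \approx 6.5993 \cdot 10^{-5}$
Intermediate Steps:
$Y{\left(K,o \right)} = - \frac{4}{9} + \frac{1}{9 \left(\frac{1}{11} + o\right)}$ ($Y{\left(K,o \right)} = - \frac{4}{9} + \frac{1}{9 \left(o + \frac{1}{11}\right)} = - \frac{4}{9} + \frac{1}{9 \left(\frac{1}{11} + o\right)}$)
$\frac{Y{\left(-43,-39 \right)}}{-6778} = \frac{\frac{1}{9} \frac{1}{1 + 11 \left(-39\right)} \left(7 - -1716\right)}{-6778} = \frac{7 + 1716}{9 \left(1 - 429\right)} \left(- \frac{1}{6778}\right) = \frac{1}{9} \frac{1}{-428} \cdot 1723 \left(- \frac{1}{6778}\right) = \frac{1}{9} \left(- \frac{1}{428}\right) 1723 \left(- \frac{1}{6778}\right) = \left(- \frac{1723}{3852}\right) \left(- \frac{1}{6778}\right) = \frac{1723}{26108856}$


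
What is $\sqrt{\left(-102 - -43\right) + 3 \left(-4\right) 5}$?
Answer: $i \sqrt{119} \approx 10.909 i$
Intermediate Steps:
$\sqrt{\left(-102 - -43\right) + 3 \left(-4\right) 5} = \sqrt{\left(-102 + 43\right) - 60} = \sqrt{-59 - 60} = \sqrt{-119} = i \sqrt{119}$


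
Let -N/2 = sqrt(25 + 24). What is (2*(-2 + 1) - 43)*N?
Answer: 630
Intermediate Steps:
N = -14 (N = -2*sqrt(25 + 24) = -2*sqrt(49) = -2*7 = -14)
(2*(-2 + 1) - 43)*N = (2*(-2 + 1) - 43)*(-14) = (2*(-1) - 43)*(-14) = (-2 - 43)*(-14) = -45*(-14) = 630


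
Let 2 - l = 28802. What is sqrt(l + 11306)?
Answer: I*sqrt(17494) ≈ 132.26*I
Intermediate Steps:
l = -28800 (l = 2 - 1*28802 = 2 - 28802 = -28800)
sqrt(l + 11306) = sqrt(-28800 + 11306) = sqrt(-17494) = I*sqrt(17494)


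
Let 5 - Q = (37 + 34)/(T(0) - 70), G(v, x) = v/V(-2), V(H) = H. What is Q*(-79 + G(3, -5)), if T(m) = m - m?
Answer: -9683/20 ≈ -484.15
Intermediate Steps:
T(m) = 0
G(v, x) = -v/2 (G(v, x) = v/(-2) = v*(-1/2) = -v/2)
Q = 421/70 (Q = 5 - (37 + 34)/(0 - 70) = 5 - 71/(-70) = 5 - 71*(-1)/70 = 5 - 1*(-71/70) = 5 + 71/70 = 421/70 ≈ 6.0143)
Q*(-79 + G(3, -5)) = 421*(-79 - 1/2*3)/70 = 421*(-79 - 3/2)/70 = (421/70)*(-161/2) = -9683/20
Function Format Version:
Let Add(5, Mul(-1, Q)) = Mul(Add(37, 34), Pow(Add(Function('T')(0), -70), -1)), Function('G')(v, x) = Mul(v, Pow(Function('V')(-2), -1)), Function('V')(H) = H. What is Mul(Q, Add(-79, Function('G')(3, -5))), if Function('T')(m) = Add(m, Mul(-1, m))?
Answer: Rational(-9683, 20) ≈ -484.15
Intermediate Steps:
Function('T')(m) = 0
Function('G')(v, x) = Mul(Rational(-1, 2), v) (Function('G')(v, x) = Mul(v, Pow(-2, -1)) = Mul(v, Rational(-1, 2)) = Mul(Rational(-1, 2), v))
Q = Rational(421, 70) (Q = Add(5, Mul(-1, Mul(Add(37, 34), Pow(Add(0, -70), -1)))) = Add(5, Mul(-1, Mul(71, Pow(-70, -1)))) = Add(5, Mul(-1, Mul(71, Rational(-1, 70)))) = Add(5, Mul(-1, Rational(-71, 70))) = Add(5, Rational(71, 70)) = Rational(421, 70) ≈ 6.0143)
Mul(Q, Add(-79, Function('G')(3, -5))) = Mul(Rational(421, 70), Add(-79, Mul(Rational(-1, 2), 3))) = Mul(Rational(421, 70), Add(-79, Rational(-3, 2))) = Mul(Rational(421, 70), Rational(-161, 2)) = Rational(-9683, 20)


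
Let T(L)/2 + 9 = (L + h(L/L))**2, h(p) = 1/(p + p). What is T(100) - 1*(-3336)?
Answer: 47037/2 ≈ 23519.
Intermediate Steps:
h(p) = 1/(2*p)
T(L) = -18 + 2*(1/2 + L)**2 (T(L) = -18 + 2*(L + 1/(2*((L/L))))**2 = -18 + 2*(L + (1/2)/1)**2 = -18 + 2*(L + (1/2)*1)**2 = -18 + 2*(L + 1/2)**2 = -18 + 2*(1/2 + L)**2)
T(100) - 1*(-3336) = (-18 + (1 + 2*100)**2/2) - 1*(-3336) = (-18 + (1 + 200)**2/2) + 3336 = (-18 + (1/2)*201**2) + 3336 = (-18 + (1/2)*40401) + 3336 = (-18 + 40401/2) + 3336 = 40365/2 + 3336 = 47037/2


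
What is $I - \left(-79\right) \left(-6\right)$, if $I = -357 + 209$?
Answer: $-622$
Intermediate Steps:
$I = -148$
$I - \left(-79\right) \left(-6\right) = -148 - \left(-79\right) \left(-6\right) = -148 - 474 = -622$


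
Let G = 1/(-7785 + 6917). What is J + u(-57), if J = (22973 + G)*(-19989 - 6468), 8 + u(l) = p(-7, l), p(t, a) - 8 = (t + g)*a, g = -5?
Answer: -527566881579/868 ≈ -6.0780e+8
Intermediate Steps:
p(t, a) = 8 + a*(-5 + t) (p(t, a) = 8 + (t - 5)*a = 8 + (-5 + t)*a = 8 + a*(-5 + t))
u(l) = -12*l (u(l) = -8 + (8 - 5*l + l*(-7)) = -8 + (8 - 5*l - 7*l) = -8 + (8 - 12*l) = -12*l)
G = -1/868 (G = 1/(-868) = -1/868 ≈ -0.0011521)
J = -527567475291/868 (J = (22973 - 1/868)*(-19989 - 6468) = (19940563/868)*(-26457) = -527567475291/868 ≈ -6.0780e+8)
J + u(-57) = -527567475291/868 - 12*(-57) = -527567475291/868 + 684 = -527566881579/868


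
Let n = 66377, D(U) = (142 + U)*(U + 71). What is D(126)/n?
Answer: 52796/66377 ≈ 0.79540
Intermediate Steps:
D(U) = (71 + U)*(142 + U) (D(U) = (142 + U)*(71 + U) = (71 + U)*(142 + U))
D(126)/n = (10082 + 126**2 + 213*126)/66377 = (10082 + 15876 + 26838)*(1/66377) = 52796*(1/66377) = 52796/66377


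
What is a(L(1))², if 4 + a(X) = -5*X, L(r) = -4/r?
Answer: 256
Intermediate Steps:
a(X) = -4 - 5*X
a(L(1))² = (-4 - (-20)/1)² = (-4 - (-20))² = (-4 - 5*(-4))² = (-4 + 20)² = 16² = 256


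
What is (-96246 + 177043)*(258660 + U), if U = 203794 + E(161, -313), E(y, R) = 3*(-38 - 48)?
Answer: 37344050212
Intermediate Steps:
E(y, R) = -258 (E(y, R) = 3*(-86) = -258)
U = 203536 (U = 203794 - 258 = 203536)
(-96246 + 177043)*(258660 + U) = (-96246 + 177043)*(258660 + 203536) = 80797*462196 = 37344050212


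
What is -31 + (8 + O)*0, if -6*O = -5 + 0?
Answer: -31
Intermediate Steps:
O = 5/6 (O = -(-5 + 0)/6 = -1/6*(-5) = 5/6 ≈ 0.83333)
-31 + (8 + O)*0 = -31 + (8 + 5/6)*0 = -31 + (53/6)*0 = -31 + 0 = -31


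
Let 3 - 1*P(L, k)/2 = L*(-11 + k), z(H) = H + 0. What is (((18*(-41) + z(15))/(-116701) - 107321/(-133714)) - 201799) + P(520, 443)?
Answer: -10159693453169279/15604557514 ≈ -6.5107e+5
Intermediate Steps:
z(H) = H
P(L, k) = 6 - 2*L*(-11 + k)
(((18*(-41) + z(15))/(-116701) - 107321/(-133714)) - 201799) + P(520, 443) = (((18*(-41) + 15)/(-116701) - 107321/(-133714)) - 201799) + (6 + 22*520 - 2*520*443) = (((-738 + 15)*(-1/116701) - 107321*(-1/133714)) - 201799) + (6 + 11440 - 460720) = ((-723*(-1/116701) + 107321/133714) - 201799) - 449274 = ((723/116701 + 107321/133714) - 201799) - 449274 = (12621143243/15604557514 - 201799) - 449274 = -3148971480624443/15604557514 - 449274 = -10159693453169279/15604557514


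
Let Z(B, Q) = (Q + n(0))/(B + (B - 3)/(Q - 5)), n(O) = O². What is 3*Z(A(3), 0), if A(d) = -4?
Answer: 0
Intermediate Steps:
Z(B, Q) = Q/(B + (-3 + B)/(-5 + Q)) (Z(B, Q) = (Q + 0²)/(B + (B - 3)/(Q - 5)) = (Q + 0)/(B + (-3 + B)/(-5 + Q)) = Q/(B + (-3 + B)/(-5 + Q)))
3*Z(A(3), 0) = 3*(0*(5 - 1*0)/(3 + 4*(-4) - 1*(-4)*0)) = 3*(0*(5 + 0)/(3 - 16 + 0)) = 3*(0*5/(-13)) = 3*(0*(-1/13)*5) = 3*0 = 0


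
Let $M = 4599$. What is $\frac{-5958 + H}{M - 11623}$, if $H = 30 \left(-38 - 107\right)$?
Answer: $\frac{2577}{1756} \approx 1.4675$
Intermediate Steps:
$H = -4350$ ($H = 30 \left(-145\right) = -4350$)
$\frac{-5958 + H}{M - 11623} = \frac{-5958 - 4350}{4599 - 11623} = - \frac{10308}{-7024} = \left(-10308\right) \left(- \frac{1}{7024}\right) = \frac{2577}{1756}$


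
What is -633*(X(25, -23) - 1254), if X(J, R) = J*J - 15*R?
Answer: 179772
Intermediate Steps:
X(J, R) = J² - 15*R
-633*(X(25, -23) - 1254) = -633*((25² - 15*(-23)) - 1254) = -633*((625 + 345) - 1254) = -633*(970 - 1254) = -633*(-284) = 179772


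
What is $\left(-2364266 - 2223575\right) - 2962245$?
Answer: $-7550086$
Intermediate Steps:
$\left(-2364266 - 2223575\right) - 2962245 = -4587841 - 2962245 = -7550086$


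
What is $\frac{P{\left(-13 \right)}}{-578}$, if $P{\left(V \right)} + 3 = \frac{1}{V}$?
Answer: $\frac{20}{3757} \approx 0.0053234$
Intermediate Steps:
$P{\left(V \right)} = -3 + \frac{1}{V}$
$\frac{P{\left(-13 \right)}}{-578} = \frac{-3 + \frac{1}{-13}}{-578} = \left(-3 - \frac{1}{13}\right) \left(- \frac{1}{578}\right) = \left(- \frac{40}{13}\right) \left(- \frac{1}{578}\right) = \frac{20}{3757}$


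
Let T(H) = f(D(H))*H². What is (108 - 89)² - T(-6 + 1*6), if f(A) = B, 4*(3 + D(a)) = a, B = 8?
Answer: 361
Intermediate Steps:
D(a) = -3 + a/4
f(A) = 8
T(H) = 8*H²
(108 - 89)² - T(-6 + 1*6) = (108 - 89)² - 8*(-6 + 1*6)² = 19² - 8*(-6 + 6)² = 361 - 8*0² = 361 - 8*0 = 361 - 1*0 = 361 + 0 = 361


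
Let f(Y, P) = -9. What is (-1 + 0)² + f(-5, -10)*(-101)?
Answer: 910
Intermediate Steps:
(-1 + 0)² + f(-5, -10)*(-101) = (-1 + 0)² - 9*(-101) = (-1)² + 909 = 1 + 909 = 910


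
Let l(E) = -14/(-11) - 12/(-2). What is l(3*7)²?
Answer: 6400/121 ≈ 52.893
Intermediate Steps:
l(E) = 80/11 (l(E) = -14*(-1/11) - 12*(-½) = 14/11 + 6 = 80/11)
l(3*7)² = (80/11)² = 6400/121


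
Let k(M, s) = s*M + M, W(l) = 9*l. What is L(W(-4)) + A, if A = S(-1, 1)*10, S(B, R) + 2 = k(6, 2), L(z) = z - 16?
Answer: 108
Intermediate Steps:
k(M, s) = M + M*s (k(M, s) = M*s + M = M + M*s)
L(z) = -16 + z
S(B, R) = 16 (S(B, R) = -2 + 6*(1 + 2) = -2 + 6*3 = -2 + 18 = 16)
A = 160 (A = 16*10 = 160)
L(W(-4)) + A = (-16 + 9*(-4)) + 160 = (-16 - 36) + 160 = -52 + 160 = 108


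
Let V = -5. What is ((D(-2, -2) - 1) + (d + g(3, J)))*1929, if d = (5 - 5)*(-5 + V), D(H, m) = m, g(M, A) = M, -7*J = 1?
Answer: 0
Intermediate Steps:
J = -⅐ (J = -⅐*1 = -⅐ ≈ -0.14286)
d = 0 (d = (5 - 5)*(-5 - 5) = 0*(-10) = 0)
((D(-2, -2) - 1) + (d + g(3, J)))*1929 = ((-2 - 1) + (0 + 3))*1929 = (-3 + 3)*1929 = 0*1929 = 0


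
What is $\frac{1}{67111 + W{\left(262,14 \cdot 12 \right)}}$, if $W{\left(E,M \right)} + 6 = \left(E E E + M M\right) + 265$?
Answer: $\frac{1}{18080322} \approx 5.5309 \cdot 10^{-8}$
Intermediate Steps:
$W{\left(E,M \right)} = 259 + E^{3} + M^{2}$ ($W{\left(E,M \right)} = -6 + \left(\left(E E E + M M\right) + 265\right) = -6 + \left(\left(E^{2} E + M^{2}\right) + 265\right) = -6 + \left(\left(E^{3} + M^{2}\right) + 265\right) = -6 + \left(265 + E^{3} + M^{2}\right) = 259 + E^{3} + M^{2}$)
$\frac{1}{67111 + W{\left(262,14 \cdot 12 \right)}} = \frac{1}{67111 + \left(259 + 262^{3} + \left(14 \cdot 12\right)^{2}\right)} = \frac{1}{67111 + \left(259 + 17984728 + 168^{2}\right)} = \frac{1}{67111 + \left(259 + 17984728 + 28224\right)} = \frac{1}{67111 + 18013211} = \frac{1}{18080322}$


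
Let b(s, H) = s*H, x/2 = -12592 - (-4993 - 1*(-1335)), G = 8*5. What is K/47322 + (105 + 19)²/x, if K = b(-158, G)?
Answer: -35022868/35231229 ≈ -0.99409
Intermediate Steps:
G = 40
x = -17868 (x = 2*(-12592 - (-4993 - 1*(-1335))) = 2*(-12592 - (-4993 + 1335)) = 2*(-12592 - 1*(-3658)) = 2*(-12592 + 3658) = 2*(-8934) = -17868)
b(s, H) = H*s
K = -6320 (K = 40*(-158) = -6320)
K/47322 + (105 + 19)²/x = -6320/47322 + (105 + 19)²/(-17868) = -6320*1/47322 + 124²*(-1/17868) = -3160/23661 + 15376*(-1/17868) = -3160/23661 - 3844/4467 = -35022868/35231229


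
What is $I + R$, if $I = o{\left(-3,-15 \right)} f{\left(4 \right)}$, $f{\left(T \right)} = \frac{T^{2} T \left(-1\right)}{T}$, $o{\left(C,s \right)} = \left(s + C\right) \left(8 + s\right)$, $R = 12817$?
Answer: $10801$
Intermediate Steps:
$o{\left(C,s \right)} = \left(8 + s\right) \left(C + s\right)$ ($o{\left(C,s \right)} = \left(C + s\right) \left(8 + s\right) = \left(8 + s\right) \left(C + s\right)$)
$f{\left(T \right)} = - T^{2}$ ($f{\left(T \right)} = \frac{T^{3} \left(-1\right)}{T} = \frac{\left(-1\right) T^{3}}{T} = - T^{2}$)
$I = -2016$ ($I = \left(\left(-15\right)^{2} + 8 \left(-3\right) + 8 \left(-15\right) - -45\right) \left(- 4^{2}\right) = \left(225 - 24 - 120 + 45\right) \left(\left(-1\right) 16\right) = 126 \left(-16\right) = -2016$)
$I + R = -2016 + 12817 = 10801$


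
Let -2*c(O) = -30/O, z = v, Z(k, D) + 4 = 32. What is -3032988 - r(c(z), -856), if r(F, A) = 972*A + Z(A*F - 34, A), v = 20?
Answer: -2200984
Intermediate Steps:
Z(k, D) = 28 (Z(k, D) = -4 + 32 = 28)
z = 20
c(O) = 15/O (c(O) = -(-15)/O = 15/O)
r(F, A) = 28 + 972*A (r(F, A) = 972*A + 28 = 28 + 972*A)
-3032988 - r(c(z), -856) = -3032988 - (28 + 972*(-856)) = -3032988 - (28 - 832032) = -3032988 - 1*(-832004) = -3032988 + 832004 = -2200984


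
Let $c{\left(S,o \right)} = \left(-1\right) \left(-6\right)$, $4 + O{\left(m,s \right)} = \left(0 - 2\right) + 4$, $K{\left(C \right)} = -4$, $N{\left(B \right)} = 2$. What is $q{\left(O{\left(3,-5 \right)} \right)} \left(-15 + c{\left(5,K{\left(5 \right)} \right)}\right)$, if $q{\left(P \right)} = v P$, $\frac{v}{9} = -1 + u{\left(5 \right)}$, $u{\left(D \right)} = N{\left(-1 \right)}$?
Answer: $162$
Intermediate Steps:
$u{\left(D \right)} = 2$
$O{\left(m,s \right)} = -2$ ($O{\left(m,s \right)} = -4 + \left(\left(0 - 2\right) + 4\right) = -4 + \left(-2 + 4\right) = -4 + 2 = -2$)
$v = 9$ ($v = 9 \left(-1 + 2\right) = 9 \cdot 1 = 9$)
$q{\left(P \right)} = 9 P$
$c{\left(S,o \right)} = 6$
$q{\left(O{\left(3,-5 \right)} \right)} \left(-15 + c{\left(5,K{\left(5 \right)} \right)}\right) = 9 \left(-2\right) \left(-15 + 6\right) = \left(-18\right) \left(-9\right) = 162$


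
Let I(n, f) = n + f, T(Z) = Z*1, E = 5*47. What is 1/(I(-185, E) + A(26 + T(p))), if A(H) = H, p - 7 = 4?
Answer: 1/87 ≈ 0.011494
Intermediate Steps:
p = 11 (p = 7 + 4 = 11)
E = 235
T(Z) = Z
I(n, f) = f + n
1/(I(-185, E) + A(26 + T(p))) = 1/((235 - 185) + (26 + 11)) = 1/(50 + 37) = 1/87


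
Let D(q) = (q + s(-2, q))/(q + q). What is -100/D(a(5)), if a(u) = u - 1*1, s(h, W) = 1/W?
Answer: -3200/17 ≈ -188.24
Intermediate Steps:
a(u) = -1 + u (a(u) = u - 1 = -1 + u)
D(q) = (q + 1/q)/(2*q) (D(q) = (q + 1/q)/(q + q) = (q + 1/q)/((2*q)) = (q + 1/q)*(1/(2*q)) = (q + 1/q)/(2*q))
-100/D(a(5)) = -100*2*(-1 + 5)**2/(1 + (-1 + 5)**2) = -100*32/(1 + 4**2) = -100*32/(1 + 16) = -100/((1/2)*(1/16)*17) = -100/17/32 = -100*32/17 = -3200/17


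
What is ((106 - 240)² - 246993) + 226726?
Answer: -2311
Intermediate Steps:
((106 - 240)² - 246993) + 226726 = ((-134)² - 246993) + 226726 = (17956 - 246993) + 226726 = -229037 + 226726 = -2311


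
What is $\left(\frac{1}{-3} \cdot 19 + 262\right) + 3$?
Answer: $\frac{776}{3} \approx 258.67$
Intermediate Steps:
$\left(\frac{1}{-3} \cdot 19 + 262\right) + 3 = \left(\left(- \frac{1}{3}\right) 19 + 262\right) + 3 = \left(- \frac{19}{3} + 262\right) + 3 = \frac{767}{3} + 3 = \frac{776}{3}$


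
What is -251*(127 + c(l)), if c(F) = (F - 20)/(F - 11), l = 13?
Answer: -61997/2 ≈ -30999.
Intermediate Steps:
c(F) = (-20 + F)/(-11 + F)
-251*(127 + c(l)) = -251*(127 + (-20 + 13)/(-11 + 13)) = -251*(127 - 7/2) = -251*247/2 = -61997/2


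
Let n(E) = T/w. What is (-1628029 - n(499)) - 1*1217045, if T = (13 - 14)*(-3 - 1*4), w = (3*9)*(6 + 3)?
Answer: -691352989/243 ≈ -2.8451e+6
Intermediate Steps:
w = 243 (w = 27*9 = 243)
T = 7 (T = -(-3 - 4) = -1*(-7) = 7)
n(E) = 7/243
(-1628029 - n(499)) - 1*1217045 = (-1628029 - 1*7/243) - 1*1217045 = (-1628029 - 7/243) - 1217045 = -395611054/243 - 1217045 = -691352989/243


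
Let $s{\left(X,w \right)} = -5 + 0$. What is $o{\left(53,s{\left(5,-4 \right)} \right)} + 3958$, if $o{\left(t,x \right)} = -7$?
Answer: $3951$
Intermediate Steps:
$s{\left(X,w \right)} = -5$
$o{\left(53,s{\left(5,-4 \right)} \right)} + 3958 = -7 + 3958 = 3951$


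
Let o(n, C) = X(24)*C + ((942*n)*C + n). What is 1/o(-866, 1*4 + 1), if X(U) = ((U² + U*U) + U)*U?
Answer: -1/3938606 ≈ -2.5390e-7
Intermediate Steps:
X(U) = U*(U + 2*U²) (X(U) = ((U² + U²) + U)*U = (2*U² + U)*U = (U + 2*U²)*U = U*(U + 2*U²))
o(n, C) = n + 28224*C + 942*C*n (o(n, C) = (24²*(1 + 2*24))*C + ((942*n)*C + n) = (576*(1 + 48))*C + (942*C*n + n) = (576*49)*C + (n + 942*C*n) = 28224*C + (n + 942*C*n) = n + 28224*C + 942*C*n)
1/o(-866, 1*4 + 1) = 1/(-866 + 28224*(1*4 + 1) + 942*(1*4 + 1)*(-866)) = 1/(-866 + 28224*(4 + 1) + 942*(4 + 1)*(-866)) = 1/(-866 + 28224*5 + 942*5*(-866)) = 1/(-866 + 141120 - 4078860) = 1/(-3938606) = -1/3938606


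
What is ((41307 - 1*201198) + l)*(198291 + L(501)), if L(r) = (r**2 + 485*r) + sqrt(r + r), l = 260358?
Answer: 69550993359 + 100467*sqrt(1002) ≈ 6.9554e+10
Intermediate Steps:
L(r) = r**2 + 485*r + sqrt(2)*sqrt(r) (L(r) = (r**2 + 485*r) + sqrt(2*r) = (r**2 + 485*r) + sqrt(2)*sqrt(r) = r**2 + 485*r + sqrt(2)*sqrt(r))
((41307 - 1*201198) + l)*(198291 + L(501)) = ((41307 - 1*201198) + 260358)*(198291 + (501**2 + 485*501 + sqrt(2)*sqrt(501))) = ((41307 - 201198) + 260358)*(198291 + (251001 + 242985 + sqrt(1002))) = (-159891 + 260358)*(198291 + (493986 + sqrt(1002))) = 100467*(692277 + sqrt(1002)) = 69550993359 + 100467*sqrt(1002)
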